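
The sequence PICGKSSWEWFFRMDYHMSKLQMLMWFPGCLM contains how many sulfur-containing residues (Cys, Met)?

7

Matching residues: C3, M14, M18, M23, M25, C30, M32.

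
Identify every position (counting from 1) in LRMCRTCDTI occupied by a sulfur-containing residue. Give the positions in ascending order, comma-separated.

Only Cys (C) and Met (M) have a sulfur atom in the side chain.
Matching residues: M3, C4, C7.

3, 4, 7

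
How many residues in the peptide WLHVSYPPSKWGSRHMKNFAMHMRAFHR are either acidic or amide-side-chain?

Acidic: D, E. Amide-side-chain: N, Q.
Acidic residues here: none (0).
Amide-side-chain residues here: N18 (1).
The two groups share no amino acid, so total = 0 + 1 = 1.

1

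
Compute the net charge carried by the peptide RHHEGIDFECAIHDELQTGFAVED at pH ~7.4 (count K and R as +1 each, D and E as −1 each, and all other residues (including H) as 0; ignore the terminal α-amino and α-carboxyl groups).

Positive (K, R): R1 → +1.
Negative (D, E): E4, D7, E9, D14, E15, E23, D24 → −7.
Net charge = (+1) + (−7) = −6.

-6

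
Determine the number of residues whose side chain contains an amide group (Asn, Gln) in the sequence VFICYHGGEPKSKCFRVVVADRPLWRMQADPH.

Matching residues: Q28.

1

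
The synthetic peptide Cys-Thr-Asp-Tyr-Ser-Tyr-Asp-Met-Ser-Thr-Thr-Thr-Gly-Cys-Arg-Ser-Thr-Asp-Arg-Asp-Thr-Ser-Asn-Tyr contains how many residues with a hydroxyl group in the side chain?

13

Serine (S), threonine (T), and tyrosine (Y) each carry a hydroxyl group on the side chain.
Matching residues: Thr2, Tyr4, Ser5, Tyr6, Ser9, Thr10, Thr11, Thr12, Ser16, Thr17, Thr21, Ser22, Tyr24.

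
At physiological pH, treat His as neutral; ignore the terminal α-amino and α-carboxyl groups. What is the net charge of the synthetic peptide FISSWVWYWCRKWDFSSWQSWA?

+1

At pH ~7.4 the Lys and Arg side chains are protonated (+1), the Asp and Glu side chains are deprotonated (−1), and with His taken as neutral all other side chains carry no charge.
Positive (K, R): R11, K12 → +2.
Negative (D, E): D14 → −1.
Net charge = (+2) + (−1) = +1.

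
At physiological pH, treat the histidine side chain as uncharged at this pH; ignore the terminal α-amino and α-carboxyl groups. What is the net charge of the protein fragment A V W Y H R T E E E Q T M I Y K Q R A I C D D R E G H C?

The side chains ionized at physiological pH are Lys/Arg (+1) and Asp/Glu (−1); with His treated as neutral, nothing else contributes.
Positive (K, R): R6, K16, R18, R24 → +4.
Negative (D, E): E8, E9, E10, D22, D23, E25 → −6.
Net charge = (+4) + (−6) = −2.

-2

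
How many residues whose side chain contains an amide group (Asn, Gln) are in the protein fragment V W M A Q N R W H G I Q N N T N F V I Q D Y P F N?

Matching residues: Q5, N6, Q12, N13, N14, N16, Q20, N25.

8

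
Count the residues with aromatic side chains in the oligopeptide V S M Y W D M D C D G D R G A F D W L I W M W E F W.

F, W, and Y each carry an aromatic ring on the side chain.
Matching residues: Y4, W5, F16, W18, W21, W23, F25, W26.

8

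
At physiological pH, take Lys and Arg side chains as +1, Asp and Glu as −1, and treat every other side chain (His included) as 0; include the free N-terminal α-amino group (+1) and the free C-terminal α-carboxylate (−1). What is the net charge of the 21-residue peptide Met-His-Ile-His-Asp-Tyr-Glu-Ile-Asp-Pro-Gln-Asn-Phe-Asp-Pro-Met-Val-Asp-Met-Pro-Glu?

-6

Positive (K, R): none → +0.
Negative (D, E): Asp5, Glu7, Asp9, Asp14, Asp18, Glu21 → −6.
The N-terminus (+1) and C-terminus (−1) cancel.
Net charge = (+0) + (−6) = −6.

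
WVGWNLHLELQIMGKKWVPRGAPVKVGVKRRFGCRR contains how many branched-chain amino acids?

9

The BCAAs are Val, Leu, and Ile — aliphatic side chains with a branch point.
Matching residues: V2, L6, L8, L10, I12, V18, V24, V26, V28.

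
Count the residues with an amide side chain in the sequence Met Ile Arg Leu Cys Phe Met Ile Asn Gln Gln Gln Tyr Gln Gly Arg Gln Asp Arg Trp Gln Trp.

7

Only N (asparagine) and Q (glutamine) carry a side-chain carboxamide.
Matching residues: Asn9, Gln10, Gln11, Gln12, Gln14, Gln17, Gln21.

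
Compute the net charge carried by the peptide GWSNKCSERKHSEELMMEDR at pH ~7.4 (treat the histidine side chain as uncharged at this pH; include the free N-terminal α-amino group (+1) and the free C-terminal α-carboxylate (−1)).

Near pH 7.4, K and R contribute +1 each, D and E contribute −1 each, and every other side chain (His included, as stated) is uncharged.
Positive (K, R): K5, R9, K10, R20 → +4.
Negative (D, E): E8, E13, E14, E18, D19 → −5.
The N-terminus (+1) and C-terminus (−1) cancel.
Net charge = (+4) + (−5) = −1.

-1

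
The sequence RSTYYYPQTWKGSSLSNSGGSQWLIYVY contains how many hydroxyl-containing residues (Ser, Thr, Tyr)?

13

Matching residues: S2, T3, Y4, Y5, Y6, T9, S13, S14, S16, S18, S21, Y26, Y28.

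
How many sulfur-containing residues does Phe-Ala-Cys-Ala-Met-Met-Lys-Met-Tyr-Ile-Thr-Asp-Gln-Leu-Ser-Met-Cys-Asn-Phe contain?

6

Only Cys (C) and Met (M) have a sulfur atom in the side chain.
Matching residues: Cys3, Met5, Met6, Met8, Met16, Cys17.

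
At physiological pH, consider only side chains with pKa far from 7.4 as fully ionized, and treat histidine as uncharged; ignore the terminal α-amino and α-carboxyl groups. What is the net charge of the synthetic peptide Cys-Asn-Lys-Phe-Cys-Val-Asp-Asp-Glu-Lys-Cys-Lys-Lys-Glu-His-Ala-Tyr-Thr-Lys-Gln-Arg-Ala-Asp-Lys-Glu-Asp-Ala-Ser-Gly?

0

At pH ~7.4 the Lys and Arg side chains are protonated (+1), the Asp and Glu side chains are deprotonated (−1), and with His taken as neutral all other side chains carry no charge.
Positive (K, R): Lys3, Lys10, Lys12, Lys13, Lys19, Arg21, Lys24 → +7.
Negative (D, E): Asp7, Asp8, Glu9, Glu14, Asp23, Glu25, Asp26 → −7.
Net charge = (+7) + (−7) = 0.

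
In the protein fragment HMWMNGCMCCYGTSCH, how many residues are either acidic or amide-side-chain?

Acidic: D, E. Amide-side-chain: N, Q.
Acidic residues here: none (0).
Amide-side-chain residues here: N5 (1).
The two groups share no amino acid, so total = 0 + 1 = 1.

1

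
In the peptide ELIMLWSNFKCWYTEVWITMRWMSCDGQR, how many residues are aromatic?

6

F, W, and Y each carry an aromatic ring on the side chain.
Matching residues: W6, F9, W12, Y13, W17, W22.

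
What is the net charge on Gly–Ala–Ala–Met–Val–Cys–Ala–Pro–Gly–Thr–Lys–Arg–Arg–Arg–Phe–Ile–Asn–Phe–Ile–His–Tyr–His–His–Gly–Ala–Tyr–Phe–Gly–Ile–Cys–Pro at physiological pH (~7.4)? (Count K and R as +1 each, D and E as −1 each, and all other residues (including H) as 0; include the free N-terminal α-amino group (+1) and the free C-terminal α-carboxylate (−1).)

+4

Positive (K, R): Lys11, Arg12, Arg13, Arg14 → +4.
Negative (D, E): none → −0.
The N-terminus (+1) and C-terminus (−1) cancel.
Net charge = (+4) + (−0) = +4.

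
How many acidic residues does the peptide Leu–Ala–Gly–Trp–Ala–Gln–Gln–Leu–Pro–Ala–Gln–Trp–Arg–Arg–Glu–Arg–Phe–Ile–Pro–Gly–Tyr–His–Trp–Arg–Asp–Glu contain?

3

Aspartate (D) and glutamate (E) have carboxylic-acid side chains and are the acidic amino acids.
Matching residues: Glu15, Asp25, Glu26.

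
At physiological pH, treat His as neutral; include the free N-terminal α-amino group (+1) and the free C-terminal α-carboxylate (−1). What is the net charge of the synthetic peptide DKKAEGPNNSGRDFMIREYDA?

At pH ~7.4 the Lys and Arg side chains are protonated (+1), the Asp and Glu side chains are deprotonated (−1), and with His taken as neutral all other side chains carry no charge.
Positive (K, R): K2, K3, R12, R17 → +4.
Negative (D, E): D1, E5, D13, E18, D20 → −5.
The N-terminus (+1) and C-terminus (−1) cancel.
Net charge = (+4) + (−5) = −1.

-1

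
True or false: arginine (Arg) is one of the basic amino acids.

True

K, R, and H are the three residues with basic side chains (ε-amine, guanidinium, and imidazole respectively).
Arginine is in this group.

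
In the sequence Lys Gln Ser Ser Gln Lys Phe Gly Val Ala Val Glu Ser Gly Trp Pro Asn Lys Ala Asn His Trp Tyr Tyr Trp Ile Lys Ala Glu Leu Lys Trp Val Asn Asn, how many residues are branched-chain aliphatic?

Valine (V), leucine (L), and isoleucine (I) are the branched-chain amino acids.
Matching residues: Val9, Val11, Ile26, Leu30, Val33.

5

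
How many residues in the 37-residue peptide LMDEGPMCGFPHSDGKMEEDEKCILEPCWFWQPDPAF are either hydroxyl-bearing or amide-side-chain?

2

Hydroxyl-bearing: S, T, Y. Amide-side-chain: N, Q.
Hydroxyl-bearing residues here: S13 (1).
Amide-side-chain residues here: Q32 (1).
The two groups share no amino acid, so total = 1 + 1 = 2.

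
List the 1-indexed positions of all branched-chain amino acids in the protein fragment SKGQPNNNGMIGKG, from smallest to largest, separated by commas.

Valine (V), leucine (L), and isoleucine (I) are the branched-chain amino acids.
Matching residues: I11.

11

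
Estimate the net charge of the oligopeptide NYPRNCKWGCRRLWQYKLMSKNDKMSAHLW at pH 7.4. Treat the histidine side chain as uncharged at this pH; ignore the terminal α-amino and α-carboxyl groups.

+6

The side chains ionized at physiological pH are Lys/Arg (+1) and Asp/Glu (−1); with His treated as neutral, nothing else contributes.
Positive (K, R): R4, K7, R11, R12, K17, K21, K24 → +7.
Negative (D, E): D23 → −1.
Net charge = (+7) + (−1) = +6.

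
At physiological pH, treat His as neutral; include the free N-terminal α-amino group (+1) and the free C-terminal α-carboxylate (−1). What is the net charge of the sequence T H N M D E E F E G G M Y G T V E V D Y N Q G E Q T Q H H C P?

At pH ~7.4 the Lys and Arg side chains are protonated (+1), the Asp and Glu side chains are deprotonated (−1), and with His taken as neutral all other side chains carry no charge.
Positive (K, R): none → +0.
Negative (D, E): D5, E6, E7, E9, E17, D19, E24 → −7.
The N-terminus (+1) and C-terminus (−1) cancel.
Net charge = (+0) + (−7) = −7.

-7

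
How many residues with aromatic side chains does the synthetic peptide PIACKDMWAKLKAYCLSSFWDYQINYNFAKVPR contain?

7

Phenylalanine (F), tryptophan (W), and tyrosine (Y) have aromatic ring side chains.
Matching residues: W8, Y14, F19, W20, Y22, Y26, F28.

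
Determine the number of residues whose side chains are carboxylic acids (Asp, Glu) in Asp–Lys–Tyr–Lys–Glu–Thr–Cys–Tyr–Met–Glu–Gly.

3

Matching residues: Asp1, Glu5, Glu10.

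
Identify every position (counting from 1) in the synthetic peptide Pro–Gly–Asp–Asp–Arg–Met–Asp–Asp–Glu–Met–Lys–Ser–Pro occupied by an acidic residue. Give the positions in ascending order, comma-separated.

The acidic residues are Asp (D) and Glu (E), whose side chains end in a carboxylate group.
Matching residues: Asp3, Asp4, Asp7, Asp8, Glu9.

3, 4, 7, 8, 9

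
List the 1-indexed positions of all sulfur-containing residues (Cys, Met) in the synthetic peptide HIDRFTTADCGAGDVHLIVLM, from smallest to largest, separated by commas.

10, 21

Matching residues: C10, M21.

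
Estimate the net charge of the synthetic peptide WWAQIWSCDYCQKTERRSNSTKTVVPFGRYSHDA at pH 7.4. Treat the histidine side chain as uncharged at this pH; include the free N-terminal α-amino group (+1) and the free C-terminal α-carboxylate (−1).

+2

The side chains ionized at physiological pH are Lys/Arg (+1) and Asp/Glu (−1); with His treated as neutral, nothing else contributes.
Positive (K, R): K13, R16, R17, K22, R29 → +5.
Negative (D, E): D9, E15, D33 → −3.
The N-terminus (+1) and C-terminus (−1) cancel.
Net charge = (+5) + (−3) = +2.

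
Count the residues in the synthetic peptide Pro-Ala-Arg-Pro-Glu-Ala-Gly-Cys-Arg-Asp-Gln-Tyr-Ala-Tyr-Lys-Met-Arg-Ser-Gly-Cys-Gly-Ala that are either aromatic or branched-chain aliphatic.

Aromatic: F, W, Y. Branched-chain aliphatic: I, L, V.
Aromatic residues here: Tyr12, Tyr14 (2).
Branched-chain aliphatic residues here: none (0).
The two groups share no amino acid, so total = 2 + 0 = 2.

2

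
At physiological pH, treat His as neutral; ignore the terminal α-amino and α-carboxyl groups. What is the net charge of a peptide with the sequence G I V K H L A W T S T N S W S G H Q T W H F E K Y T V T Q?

+1

At pH ~7.4 the Lys and Arg side chains are protonated (+1), the Asp and Glu side chains are deprotonated (−1), and with His taken as neutral all other side chains carry no charge.
Positive (K, R): K4, K24 → +2.
Negative (D, E): E23 → −1.
Net charge = (+2) + (−1) = +1.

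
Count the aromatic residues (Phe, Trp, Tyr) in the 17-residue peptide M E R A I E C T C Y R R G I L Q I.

Matching residues: Y10.

1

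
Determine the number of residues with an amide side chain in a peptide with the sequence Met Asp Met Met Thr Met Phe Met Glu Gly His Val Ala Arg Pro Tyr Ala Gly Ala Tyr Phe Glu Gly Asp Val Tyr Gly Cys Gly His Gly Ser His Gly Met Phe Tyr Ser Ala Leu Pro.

The amide-side-chain residues are Asn (N) and Gln (Q).
None of the 41 residues belong to this group.

0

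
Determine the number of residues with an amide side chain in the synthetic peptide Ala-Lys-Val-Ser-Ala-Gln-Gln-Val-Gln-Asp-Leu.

3

Only N (asparagine) and Q (glutamine) carry a side-chain carboxamide.
Matching residues: Gln6, Gln7, Gln9.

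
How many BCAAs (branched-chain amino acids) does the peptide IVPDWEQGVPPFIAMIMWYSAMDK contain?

V, L, and I make up the branched-chain aliphatic group.
Matching residues: I1, V2, V9, I13, I16.

5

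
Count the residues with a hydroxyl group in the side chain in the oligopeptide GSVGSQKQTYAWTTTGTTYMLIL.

10

The –OH-bearing residues are Ser, Thr (aliphatic alcohols), and Tyr (phenol).
Matching residues: S2, S5, T9, Y10, T13, T14, T15, T17, T18, Y19.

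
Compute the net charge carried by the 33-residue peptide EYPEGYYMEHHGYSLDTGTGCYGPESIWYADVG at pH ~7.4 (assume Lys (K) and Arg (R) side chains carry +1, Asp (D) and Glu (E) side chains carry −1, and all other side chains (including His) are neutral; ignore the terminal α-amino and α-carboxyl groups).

-6

Positive (K, R): none → +0.
Negative (D, E): E1, E4, E9, D16, E25, D31 → −6.
Net charge = (+0) + (−6) = −6.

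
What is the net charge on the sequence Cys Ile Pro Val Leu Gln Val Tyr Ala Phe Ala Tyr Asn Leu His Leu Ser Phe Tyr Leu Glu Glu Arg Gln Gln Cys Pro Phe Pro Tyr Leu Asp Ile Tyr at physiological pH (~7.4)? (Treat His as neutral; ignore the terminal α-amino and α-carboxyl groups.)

The side chains ionized at physiological pH are Lys/Arg (+1) and Asp/Glu (−1); with His treated as neutral, nothing else contributes.
Positive (K, R): Arg23 → +1.
Negative (D, E): Glu21, Glu22, Asp32 → −3.
Net charge = (+1) + (−3) = −2.

-2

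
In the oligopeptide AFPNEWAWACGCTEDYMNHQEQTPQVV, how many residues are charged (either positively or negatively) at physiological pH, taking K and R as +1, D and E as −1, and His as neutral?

Charged side chains at pH ~7.4: K, R (positive); D, E (negative).
Matching residues: E5, E14, D15, E21.

4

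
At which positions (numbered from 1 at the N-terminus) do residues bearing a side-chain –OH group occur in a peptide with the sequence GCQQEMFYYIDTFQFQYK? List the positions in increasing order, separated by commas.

8, 9, 12, 17

Serine (S), threonine (T), and tyrosine (Y) each carry a hydroxyl group on the side chain.
Matching residues: Y8, Y9, T12, Y17.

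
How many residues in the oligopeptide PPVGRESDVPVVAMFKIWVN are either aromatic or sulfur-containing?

3

Aromatic: F, W, Y. Sulfur-containing: C, M.
Aromatic residues here: F15, W18 (2).
Sulfur-containing residues here: M14 (1).
The two groups share no amino acid, so total = 2 + 1 = 3.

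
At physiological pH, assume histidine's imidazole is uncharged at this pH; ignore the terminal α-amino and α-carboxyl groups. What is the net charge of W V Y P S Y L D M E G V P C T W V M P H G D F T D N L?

-4

At pH ~7.4 the Lys and Arg side chains are protonated (+1), the Asp and Glu side chains are deprotonated (−1), and with His taken as neutral all other side chains carry no charge.
Positive (K, R): none → +0.
Negative (D, E): D8, E10, D22, D25 → −4.
Net charge = (+0) + (−4) = −4.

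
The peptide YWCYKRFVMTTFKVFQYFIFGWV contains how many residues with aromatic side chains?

F, W, and Y each carry an aromatic ring on the side chain.
Matching residues: Y1, W2, Y4, F7, F12, F15, Y17, F18, F20, W22.

10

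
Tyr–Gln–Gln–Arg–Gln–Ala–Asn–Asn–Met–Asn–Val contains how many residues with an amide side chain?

Asparagine (N) and glutamine (Q) have uncharged amide side chains.
Matching residues: Gln2, Gln3, Gln5, Asn7, Asn8, Asn10.

6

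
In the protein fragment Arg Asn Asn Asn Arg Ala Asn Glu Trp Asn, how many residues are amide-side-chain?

5

The amide-side-chain residues are Asn (N) and Gln (Q).
Matching residues: Asn2, Asn3, Asn4, Asn7, Asn10.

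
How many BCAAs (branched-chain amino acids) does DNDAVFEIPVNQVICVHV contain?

Valine (V), leucine (L), and isoleucine (I) are the branched-chain amino acids.
Matching residues: V5, I8, V10, V13, I14, V16, V18.

7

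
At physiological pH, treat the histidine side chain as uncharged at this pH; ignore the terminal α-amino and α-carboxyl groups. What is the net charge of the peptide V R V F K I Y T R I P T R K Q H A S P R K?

The side chains ionized at physiological pH are Lys/Arg (+1) and Asp/Glu (−1); with His treated as neutral, nothing else contributes.
Positive (K, R): R2, K5, R9, R13, K14, R20, K21 → +7.
Negative (D, E): none → −0.
Net charge = (+7) + (−0) = +7.

+7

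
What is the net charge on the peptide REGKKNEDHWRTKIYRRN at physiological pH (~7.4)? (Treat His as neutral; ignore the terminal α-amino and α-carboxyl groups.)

+4

At pH ~7.4 the Lys and Arg side chains are protonated (+1), the Asp and Glu side chains are deprotonated (−1), and with His taken as neutral all other side chains carry no charge.
Positive (K, R): R1, K4, K5, R11, K13, R16, R17 → +7.
Negative (D, E): E2, E7, D8 → −3.
Net charge = (+7) + (−3) = +4.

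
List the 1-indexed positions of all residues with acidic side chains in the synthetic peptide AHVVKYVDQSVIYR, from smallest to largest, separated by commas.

The acidic residues are Asp (D) and Glu (E), whose side chains end in a carboxylate group.
Matching residues: D8.

8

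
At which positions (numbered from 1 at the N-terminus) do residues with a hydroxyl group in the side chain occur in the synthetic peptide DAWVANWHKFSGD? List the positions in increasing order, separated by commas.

Serine (S), threonine (T), and tyrosine (Y) each carry a hydroxyl group on the side chain.
Matching residues: S11.

11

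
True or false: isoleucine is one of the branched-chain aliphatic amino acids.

True

V, L, and I make up the branched-chain aliphatic group.
Isoleucine is in this group.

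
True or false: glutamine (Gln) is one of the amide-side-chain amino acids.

The amide-side-chain residues are Asn (N) and Gln (Q).
Glutamine is in this group.

True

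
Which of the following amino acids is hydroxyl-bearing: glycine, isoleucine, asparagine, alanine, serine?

Serine (S), threonine (T), and tyrosine (Y) each carry a hydroxyl group on the side chain.
Of the listed options, only serine belongs to this group.

serine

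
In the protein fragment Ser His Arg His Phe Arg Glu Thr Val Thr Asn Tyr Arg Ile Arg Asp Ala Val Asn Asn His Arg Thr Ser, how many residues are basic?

Lysine (K), arginine (R), and histidine (H) have basic, nitrogen-containing side chains.
Matching residues: His2, Arg3, His4, Arg6, Arg13, Arg15, His21, Arg22.

8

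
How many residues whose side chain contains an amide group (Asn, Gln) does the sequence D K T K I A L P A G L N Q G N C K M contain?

Matching residues: N12, Q13, N15.

3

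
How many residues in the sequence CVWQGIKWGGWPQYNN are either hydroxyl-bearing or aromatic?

Hydroxyl-bearing: S, T, Y. Aromatic: F, W, Y.
Hydroxyl-bearing residues here: Y14 (1).
Aromatic residues here: W3, W8, W11, Y14 (4).
Y is in both groups, so the 1 Y residue must not be double-counted.
Total = 1 + 4 − 1 = 4.

4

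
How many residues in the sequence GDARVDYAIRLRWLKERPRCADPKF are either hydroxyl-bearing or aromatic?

Hydroxyl-bearing: S, T, Y. Aromatic: F, W, Y.
Hydroxyl-bearing residues here: Y7 (1).
Aromatic residues here: Y7, W13, F25 (3).
Y is in both groups, so the 1 Y residue must not be double-counted.
Total = 1 + 3 − 1 = 3.

3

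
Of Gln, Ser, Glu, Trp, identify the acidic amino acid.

Glu

Aspartate (D) and glutamate (E) have carboxylic-acid side chains and are the acidic amino acids.
Of the listed options, only Glu belongs to this group.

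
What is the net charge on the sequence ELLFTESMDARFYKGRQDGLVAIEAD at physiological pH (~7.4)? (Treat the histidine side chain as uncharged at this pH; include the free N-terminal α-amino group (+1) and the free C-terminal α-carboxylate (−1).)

Near pH 7.4, K and R contribute +1 each, D and E contribute −1 each, and every other side chain (His included, as stated) is uncharged.
Positive (K, R): R11, K14, R16 → +3.
Negative (D, E): E1, E6, D9, D18, E24, D26 → −6.
The N-terminus (+1) and C-terminus (−1) cancel.
Net charge = (+3) + (−6) = −3.

-3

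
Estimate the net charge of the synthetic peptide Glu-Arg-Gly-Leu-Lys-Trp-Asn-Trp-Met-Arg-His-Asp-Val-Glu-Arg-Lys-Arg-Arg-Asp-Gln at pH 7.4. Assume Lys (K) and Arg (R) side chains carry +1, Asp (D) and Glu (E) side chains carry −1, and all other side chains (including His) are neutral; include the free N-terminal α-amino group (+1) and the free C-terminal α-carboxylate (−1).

Positive (K, R): Arg2, Lys5, Arg10, Arg15, Lys16, Arg17, Arg18 → +7.
Negative (D, E): Glu1, Asp12, Glu14, Asp19 → −4.
The N-terminus (+1) and C-terminus (−1) cancel.
Net charge = (+7) + (−4) = +3.

+3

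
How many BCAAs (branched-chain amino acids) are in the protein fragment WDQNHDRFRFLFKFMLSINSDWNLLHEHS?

Valine (V), leucine (L), and isoleucine (I) are the branched-chain amino acids.
Matching residues: L11, L16, I18, L24, L25.

5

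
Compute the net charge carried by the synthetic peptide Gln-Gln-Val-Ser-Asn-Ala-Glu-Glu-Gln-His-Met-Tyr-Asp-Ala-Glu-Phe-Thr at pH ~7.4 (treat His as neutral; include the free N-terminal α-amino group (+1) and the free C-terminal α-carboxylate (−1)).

At pH ~7.4 the Lys and Arg side chains are protonated (+1), the Asp and Glu side chains are deprotonated (−1), and with His taken as neutral all other side chains carry no charge.
Positive (K, R): none → +0.
Negative (D, E): Glu7, Glu8, Asp13, Glu15 → −4.
The N-terminus (+1) and C-terminus (−1) cancel.
Net charge = (+0) + (−4) = −4.

-4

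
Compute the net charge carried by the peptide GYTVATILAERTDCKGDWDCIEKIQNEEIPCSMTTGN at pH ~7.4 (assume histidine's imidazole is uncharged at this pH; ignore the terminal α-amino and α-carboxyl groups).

-4

The side chains ionized at physiological pH are Lys/Arg (+1) and Asp/Glu (−1); with His treated as neutral, nothing else contributes.
Positive (K, R): R11, K15, K23 → +3.
Negative (D, E): E10, D13, D17, D19, E22, E27, E28 → −7.
Net charge = (+3) + (−7) = −4.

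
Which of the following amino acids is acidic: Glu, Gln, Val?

Glu

The acidic residues are Asp (D) and Glu (E), whose side chains end in a carboxylate group.
Of the listed options, only Glu belongs to this group.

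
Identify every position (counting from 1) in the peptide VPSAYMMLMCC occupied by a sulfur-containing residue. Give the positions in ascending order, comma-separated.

Matching residues: M6, M7, M9, C10, C11.

6, 7, 9, 10, 11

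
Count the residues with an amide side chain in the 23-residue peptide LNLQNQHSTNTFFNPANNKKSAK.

The amide-side-chain residues are Asn (N) and Gln (Q).
Matching residues: N2, Q4, N5, Q6, N10, N14, N17, N18.

8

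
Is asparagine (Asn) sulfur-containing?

Only Cys (C) and Met (M) have a sulfur atom in the side chain.
Asparagine is not in this group.

No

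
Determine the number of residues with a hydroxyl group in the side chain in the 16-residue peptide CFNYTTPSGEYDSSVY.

The –OH-bearing residues are Ser, Thr (aliphatic alcohols), and Tyr (phenol).
Matching residues: Y4, T5, T6, S8, Y11, S13, S14, Y16.

8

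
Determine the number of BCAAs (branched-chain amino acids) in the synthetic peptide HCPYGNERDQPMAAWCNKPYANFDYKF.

V, L, and I make up the branched-chain aliphatic group.
None of the 27 residues belong to this group.

0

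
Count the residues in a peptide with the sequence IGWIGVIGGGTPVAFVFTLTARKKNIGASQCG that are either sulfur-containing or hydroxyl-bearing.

5

Sulfur-containing: C, M. Hydroxyl-bearing: S, T, Y.
Sulfur-containing residues here: C31 (1).
Hydroxyl-bearing residues here: T11, T18, T20, S29 (4).
The two groups share no amino acid, so total = 1 + 4 = 5.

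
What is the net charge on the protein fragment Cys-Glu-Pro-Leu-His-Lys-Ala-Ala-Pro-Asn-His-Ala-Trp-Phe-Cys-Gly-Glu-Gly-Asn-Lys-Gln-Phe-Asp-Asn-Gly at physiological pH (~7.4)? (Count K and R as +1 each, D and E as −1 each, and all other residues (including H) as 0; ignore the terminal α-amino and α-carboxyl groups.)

Positive (K, R): Lys6, Lys20 → +2.
Negative (D, E): Glu2, Glu17, Asp23 → −3.
Net charge = (+2) + (−3) = −1.

-1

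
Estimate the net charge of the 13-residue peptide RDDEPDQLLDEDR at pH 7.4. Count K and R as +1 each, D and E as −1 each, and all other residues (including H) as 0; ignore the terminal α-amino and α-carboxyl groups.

-5

Positive (K, R): R1, R13 → +2.
Negative (D, E): D2, D3, E4, D6, D10, E11, D12 → −7.
Net charge = (+2) + (−7) = −5.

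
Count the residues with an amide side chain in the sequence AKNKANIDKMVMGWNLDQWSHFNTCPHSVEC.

5

Only N (asparagine) and Q (glutamine) carry a side-chain carboxamide.
Matching residues: N3, N6, N15, Q18, N23.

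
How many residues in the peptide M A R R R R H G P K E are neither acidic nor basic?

4

Acidic: D, E. Basic: K, R, H. All other residues are neither.
Matching residues: M1, A2, G8, P9.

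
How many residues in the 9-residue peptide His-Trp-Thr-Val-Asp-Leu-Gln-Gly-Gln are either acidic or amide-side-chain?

Acidic: D, E. Amide-side-chain: N, Q.
Acidic residues here: Asp5 (1).
Amide-side-chain residues here: Gln7, Gln9 (2).
The two groups share no amino acid, so total = 1 + 2 = 3.

3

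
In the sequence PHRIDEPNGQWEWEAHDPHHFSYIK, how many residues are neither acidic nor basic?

14

Acidic: D, E. Basic: K, R, H. All other residues are neither.
Matching residues: P1, I4, P7, N8, G9, Q10, W11, W13, A15, P18, F21, S22, Y23, I24.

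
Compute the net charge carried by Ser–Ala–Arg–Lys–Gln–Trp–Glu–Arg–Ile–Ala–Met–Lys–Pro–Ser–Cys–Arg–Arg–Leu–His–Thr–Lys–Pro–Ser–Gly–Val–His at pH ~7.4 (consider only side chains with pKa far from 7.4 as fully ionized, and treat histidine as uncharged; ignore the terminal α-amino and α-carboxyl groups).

Near pH 7.4, K and R contribute +1 each, D and E contribute −1 each, and every other side chain (His included, as stated) is uncharged.
Positive (K, R): Arg3, Lys4, Arg8, Lys12, Arg16, Arg17, Lys21 → +7.
Negative (D, E): Glu7 → −1.
Net charge = (+7) + (−1) = +6.

+6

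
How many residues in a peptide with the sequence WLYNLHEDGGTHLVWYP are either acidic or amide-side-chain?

3

Acidic: D, E. Amide-side-chain: N, Q.
Acidic residues here: E7, D8 (2).
Amide-side-chain residues here: N4 (1).
The two groups share no amino acid, so total = 2 + 1 = 3.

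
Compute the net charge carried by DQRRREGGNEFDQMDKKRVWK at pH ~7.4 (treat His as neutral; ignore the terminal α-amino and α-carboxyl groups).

+2

At pH ~7.4 the Lys and Arg side chains are protonated (+1), the Asp and Glu side chains are deprotonated (−1), and with His taken as neutral all other side chains carry no charge.
Positive (K, R): R3, R4, R5, K16, K17, R18, K21 → +7.
Negative (D, E): D1, E6, E10, D12, D15 → −5.
Net charge = (+7) + (−5) = +2.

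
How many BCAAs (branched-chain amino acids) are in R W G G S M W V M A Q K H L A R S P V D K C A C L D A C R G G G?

4

Valine (V), leucine (L), and isoleucine (I) are the branched-chain amino acids.
Matching residues: V8, L14, V19, L25.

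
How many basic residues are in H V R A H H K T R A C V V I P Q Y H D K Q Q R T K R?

11

Lysine (K), arginine (R), and histidine (H) have basic, nitrogen-containing side chains.
Matching residues: H1, R3, H5, H6, K7, R9, H18, K20, R23, K25, R26.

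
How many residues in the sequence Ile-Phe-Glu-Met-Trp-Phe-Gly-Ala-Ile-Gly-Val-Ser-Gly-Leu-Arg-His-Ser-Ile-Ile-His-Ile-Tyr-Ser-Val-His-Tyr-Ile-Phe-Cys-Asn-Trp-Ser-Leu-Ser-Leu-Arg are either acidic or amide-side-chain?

2

Acidic: D, E. Amide-side-chain: N, Q.
Acidic residues here: Glu3 (1).
Amide-side-chain residues here: Asn30 (1).
The two groups share no amino acid, so total = 1 + 1 = 2.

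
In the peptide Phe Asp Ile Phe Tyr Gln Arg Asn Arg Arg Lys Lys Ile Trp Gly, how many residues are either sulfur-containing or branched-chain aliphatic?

Sulfur-containing: C, M. Branched-chain aliphatic: I, L, V.
Sulfur-containing residues here: none (0).
Branched-chain aliphatic residues here: Ile3, Ile13 (2).
The two groups share no amino acid, so total = 0 + 2 = 2.

2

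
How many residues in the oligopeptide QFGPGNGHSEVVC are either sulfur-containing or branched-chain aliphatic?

Sulfur-containing: C, M. Branched-chain aliphatic: I, L, V.
Sulfur-containing residues here: C13 (1).
Branched-chain aliphatic residues here: V11, V12 (2).
The two groups share no amino acid, so total = 1 + 2 = 3.

3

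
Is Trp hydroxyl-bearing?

No

The –OH-bearing residues are Ser, Thr (aliphatic alcohols), and Tyr (phenol).
Tryptophan is not in this group.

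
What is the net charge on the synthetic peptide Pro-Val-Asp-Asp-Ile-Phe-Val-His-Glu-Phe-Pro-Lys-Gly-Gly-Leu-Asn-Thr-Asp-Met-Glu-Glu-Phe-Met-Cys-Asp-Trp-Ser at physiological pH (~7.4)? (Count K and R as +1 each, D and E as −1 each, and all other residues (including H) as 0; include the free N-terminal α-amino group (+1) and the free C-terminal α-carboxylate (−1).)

-6

Positive (K, R): Lys12 → +1.
Negative (D, E): Asp3, Asp4, Glu9, Asp18, Glu20, Glu21, Asp25 → −7.
The N-terminus (+1) and C-terminus (−1) cancel.
Net charge = (+1) + (−7) = −6.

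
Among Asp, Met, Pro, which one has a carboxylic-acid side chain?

The acidic residues are Asp (D) and Glu (E), whose side chains end in a carboxylate group.
Of the listed options, only Asp belongs to this group.

Asp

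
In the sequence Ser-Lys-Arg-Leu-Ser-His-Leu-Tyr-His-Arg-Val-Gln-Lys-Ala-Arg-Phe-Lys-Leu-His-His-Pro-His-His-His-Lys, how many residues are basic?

K, R, and H are the three residues with basic side chains (ε-amine, guanidinium, and imidazole respectively).
Matching residues: Lys2, Arg3, His6, His9, Arg10, Lys13, Arg15, Lys17, His19, His20, His22, His23, His24, Lys25.

14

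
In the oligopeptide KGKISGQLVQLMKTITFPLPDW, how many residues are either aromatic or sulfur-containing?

3

Aromatic: F, W, Y. Sulfur-containing: C, M.
Aromatic residues here: F17, W22 (2).
Sulfur-containing residues here: M12 (1).
The two groups share no amino acid, so total = 2 + 1 = 3.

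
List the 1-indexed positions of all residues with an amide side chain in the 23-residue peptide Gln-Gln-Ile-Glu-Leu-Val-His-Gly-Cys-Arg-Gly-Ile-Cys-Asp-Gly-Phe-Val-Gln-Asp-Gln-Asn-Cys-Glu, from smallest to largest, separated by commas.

1, 2, 18, 20, 21

The amide-side-chain residues are Asn (N) and Gln (Q).
Matching residues: Gln1, Gln2, Gln18, Gln20, Asn21.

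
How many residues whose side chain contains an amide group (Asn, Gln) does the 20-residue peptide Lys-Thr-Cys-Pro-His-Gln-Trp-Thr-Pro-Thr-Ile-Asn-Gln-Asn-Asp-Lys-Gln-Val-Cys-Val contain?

Matching residues: Gln6, Asn12, Gln13, Asn14, Gln17.

5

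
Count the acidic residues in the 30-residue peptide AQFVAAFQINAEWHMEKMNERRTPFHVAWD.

4

The acidic residues are Asp (D) and Glu (E), whose side chains end in a carboxylate group.
Matching residues: E12, E16, E20, D30.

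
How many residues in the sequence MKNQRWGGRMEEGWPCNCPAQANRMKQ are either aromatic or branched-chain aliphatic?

Aromatic: F, W, Y. Branched-chain aliphatic: I, L, V.
Aromatic residues here: W6, W14 (2).
Branched-chain aliphatic residues here: none (0).
The two groups share no amino acid, so total = 2 + 0 = 2.

2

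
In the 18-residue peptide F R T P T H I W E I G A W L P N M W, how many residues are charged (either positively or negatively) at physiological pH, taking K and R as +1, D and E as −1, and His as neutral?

2

Charged side chains at pH ~7.4: K, R (positive); D, E (negative).
Matching residues: R2, E9.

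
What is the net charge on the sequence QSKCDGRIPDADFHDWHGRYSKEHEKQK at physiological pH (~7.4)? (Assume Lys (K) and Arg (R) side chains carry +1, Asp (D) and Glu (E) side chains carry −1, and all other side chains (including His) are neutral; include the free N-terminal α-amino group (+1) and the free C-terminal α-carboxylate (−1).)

0

Positive (K, R): K3, R7, R19, K22, K26, K28 → +6.
Negative (D, E): D5, D10, D12, D15, E23, E25 → −6.
The N-terminus (+1) and C-terminus (−1) cancel.
Net charge = (+6) + (−6) = 0.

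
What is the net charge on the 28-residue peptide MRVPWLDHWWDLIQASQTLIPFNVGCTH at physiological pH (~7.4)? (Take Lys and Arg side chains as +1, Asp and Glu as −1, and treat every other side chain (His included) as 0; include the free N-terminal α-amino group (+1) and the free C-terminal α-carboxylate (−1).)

-1

Positive (K, R): R2 → +1.
Negative (D, E): D7, D11 → −2.
The N-terminus (+1) and C-terminus (−1) cancel.
Net charge = (+1) + (−2) = −1.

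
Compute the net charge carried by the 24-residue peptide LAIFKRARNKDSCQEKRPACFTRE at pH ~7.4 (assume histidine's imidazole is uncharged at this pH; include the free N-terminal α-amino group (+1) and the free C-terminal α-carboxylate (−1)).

+4

Near pH 7.4, K and R contribute +1 each, D and E contribute −1 each, and every other side chain (His included, as stated) is uncharged.
Positive (K, R): K5, R6, R8, K10, K16, R17, R23 → +7.
Negative (D, E): D11, E15, E24 → −3.
The N-terminus (+1) and C-terminus (−1) cancel.
Net charge = (+7) + (−3) = +4.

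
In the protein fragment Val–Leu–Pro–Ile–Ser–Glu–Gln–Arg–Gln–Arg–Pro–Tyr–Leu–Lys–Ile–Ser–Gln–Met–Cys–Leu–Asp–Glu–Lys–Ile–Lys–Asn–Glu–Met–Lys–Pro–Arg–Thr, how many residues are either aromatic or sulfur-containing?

4

Aromatic: F, W, Y. Sulfur-containing: C, M.
Aromatic residues here: Tyr12 (1).
Sulfur-containing residues here: Met18, Cys19, Met28 (3).
The two groups share no amino acid, so total = 1 + 3 = 4.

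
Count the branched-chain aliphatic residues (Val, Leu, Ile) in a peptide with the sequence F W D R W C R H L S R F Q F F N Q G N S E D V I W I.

Matching residues: L9, V23, I24, I26.

4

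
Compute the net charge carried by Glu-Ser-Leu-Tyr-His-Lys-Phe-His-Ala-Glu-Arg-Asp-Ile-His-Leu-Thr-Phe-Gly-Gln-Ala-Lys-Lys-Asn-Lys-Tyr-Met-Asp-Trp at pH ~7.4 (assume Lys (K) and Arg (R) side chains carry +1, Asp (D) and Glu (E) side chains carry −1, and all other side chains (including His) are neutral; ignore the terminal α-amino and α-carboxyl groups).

+1

Positive (K, R): Lys6, Arg11, Lys21, Lys22, Lys24 → +5.
Negative (D, E): Glu1, Glu10, Asp12, Asp27 → −4.
Net charge = (+5) + (−4) = +1.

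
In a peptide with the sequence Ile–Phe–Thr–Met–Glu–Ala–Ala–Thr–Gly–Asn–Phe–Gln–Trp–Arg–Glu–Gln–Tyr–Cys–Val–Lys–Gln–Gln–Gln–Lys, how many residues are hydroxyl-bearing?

The –OH-bearing residues are Ser, Thr (aliphatic alcohols), and Tyr (phenol).
Matching residues: Thr3, Thr8, Tyr17.

3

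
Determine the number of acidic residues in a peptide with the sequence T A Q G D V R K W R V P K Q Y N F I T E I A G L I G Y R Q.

Only D (aspartate) and E (glutamate) carry a side-chain carboxylic acid.
Matching residues: D5, E20.

2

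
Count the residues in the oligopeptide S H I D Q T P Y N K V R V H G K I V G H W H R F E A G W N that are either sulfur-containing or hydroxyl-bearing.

3

Sulfur-containing: C, M. Hydroxyl-bearing: S, T, Y.
Sulfur-containing residues here: none (0).
Hydroxyl-bearing residues here: S1, T6, Y8 (3).
The two groups share no amino acid, so total = 0 + 3 = 3.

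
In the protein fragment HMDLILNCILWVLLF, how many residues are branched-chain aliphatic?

8

The BCAAs are Val, Leu, and Ile — aliphatic side chains with a branch point.
Matching residues: L4, I5, L6, I9, L10, V12, L13, L14.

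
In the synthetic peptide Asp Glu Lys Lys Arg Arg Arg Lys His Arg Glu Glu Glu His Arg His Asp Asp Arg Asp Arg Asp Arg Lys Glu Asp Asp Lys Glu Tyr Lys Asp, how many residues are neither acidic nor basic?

1

Acidic: D, E. Basic: K, R, H. All other residues are neither.
Matching residues: Tyr30.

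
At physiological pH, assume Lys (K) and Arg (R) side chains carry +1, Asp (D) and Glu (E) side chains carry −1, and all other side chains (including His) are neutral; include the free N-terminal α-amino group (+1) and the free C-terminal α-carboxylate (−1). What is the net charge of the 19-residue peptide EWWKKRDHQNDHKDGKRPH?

Positive (K, R): K4, K5, R6, K13, K16, R17 → +6.
Negative (D, E): E1, D7, D11, D14 → −4.
The N-terminus (+1) and C-terminus (−1) cancel.
Net charge = (+6) + (−4) = +2.

+2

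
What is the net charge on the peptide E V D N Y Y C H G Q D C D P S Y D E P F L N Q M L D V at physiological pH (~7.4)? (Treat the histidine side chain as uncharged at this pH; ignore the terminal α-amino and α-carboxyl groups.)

-7

Near pH 7.4, K and R contribute +1 each, D and E contribute −1 each, and every other side chain (His included, as stated) is uncharged.
Positive (K, R): none → +0.
Negative (D, E): E1, D3, D11, D13, D17, E18, D26 → −7.
Net charge = (+0) + (−7) = −7.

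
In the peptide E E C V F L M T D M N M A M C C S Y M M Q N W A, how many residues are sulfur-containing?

The sulfur-bearing residues are cysteine (–SH) and methionine (–S–CH₃).
Matching residues: C3, M7, M10, M12, M14, C15, C16, M19, M20.

9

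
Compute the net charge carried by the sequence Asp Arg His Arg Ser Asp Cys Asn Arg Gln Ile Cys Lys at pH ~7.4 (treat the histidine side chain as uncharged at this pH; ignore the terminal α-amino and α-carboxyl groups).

The side chains ionized at physiological pH are Lys/Arg (+1) and Asp/Glu (−1); with His treated as neutral, nothing else contributes.
Positive (K, R): Arg2, Arg4, Arg9, Lys13 → +4.
Negative (D, E): Asp1, Asp6 → −2.
Net charge = (+4) + (−2) = +2.

+2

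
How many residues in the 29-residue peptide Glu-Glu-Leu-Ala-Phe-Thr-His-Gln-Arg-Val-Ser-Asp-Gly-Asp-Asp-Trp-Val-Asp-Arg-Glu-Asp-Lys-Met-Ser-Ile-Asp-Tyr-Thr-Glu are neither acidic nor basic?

15

Acidic: D, E. Basic: K, R, H. All other residues are neither.
Matching residues: Leu3, Ala4, Phe5, Thr6, Gln8, Val10, Ser11, Gly13, Trp16, Val17, Met23, Ser24, Ile25, Tyr27, Thr28.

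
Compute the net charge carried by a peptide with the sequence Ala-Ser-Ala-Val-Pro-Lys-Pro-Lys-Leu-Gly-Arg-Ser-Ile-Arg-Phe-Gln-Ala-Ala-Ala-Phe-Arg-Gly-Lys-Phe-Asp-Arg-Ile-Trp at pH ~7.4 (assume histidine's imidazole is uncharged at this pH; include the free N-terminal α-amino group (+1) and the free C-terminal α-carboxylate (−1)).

+6

The side chains ionized at physiological pH are Lys/Arg (+1) and Asp/Glu (−1); with His treated as neutral, nothing else contributes.
Positive (K, R): Lys6, Lys8, Arg11, Arg14, Arg21, Lys23, Arg26 → +7.
Negative (D, E): Asp25 → −1.
The N-terminus (+1) and C-terminus (−1) cancel.
Net charge = (+7) + (−1) = +6.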